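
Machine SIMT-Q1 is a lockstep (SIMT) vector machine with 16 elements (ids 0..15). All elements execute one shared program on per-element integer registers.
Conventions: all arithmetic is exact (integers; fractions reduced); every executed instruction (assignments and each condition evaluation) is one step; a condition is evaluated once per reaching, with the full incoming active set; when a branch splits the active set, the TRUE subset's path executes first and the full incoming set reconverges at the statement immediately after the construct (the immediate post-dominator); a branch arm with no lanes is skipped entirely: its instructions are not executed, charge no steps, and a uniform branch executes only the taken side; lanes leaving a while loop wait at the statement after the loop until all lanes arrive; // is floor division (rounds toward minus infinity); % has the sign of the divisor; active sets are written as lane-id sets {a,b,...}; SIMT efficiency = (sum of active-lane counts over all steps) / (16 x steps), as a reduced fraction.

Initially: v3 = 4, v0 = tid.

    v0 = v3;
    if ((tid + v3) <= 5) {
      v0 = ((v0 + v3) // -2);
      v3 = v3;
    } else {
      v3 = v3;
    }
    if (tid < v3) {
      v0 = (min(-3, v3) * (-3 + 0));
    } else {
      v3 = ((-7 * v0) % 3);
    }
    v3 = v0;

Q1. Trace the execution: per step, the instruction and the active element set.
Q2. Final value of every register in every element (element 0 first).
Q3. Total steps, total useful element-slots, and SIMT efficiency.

step 0: v0 <- v3                     {0,1,2,3,4,5,6,7,8,9,10,11,12,13,14,15}
step 1: eval ((tid + v3) <= 5)       {0,1,2,3,4,5,6,7,8,9,10,11,12,13,14,15}
step 2: v0 <- ((v0 + v3) // -2)      {0,1}
step 3: v3 <- v3                     {0,1}
step 4: v3 <- v3                     {2,3,4,5,6,7,8,9,10,11,12,13,14,15}
step 5: eval (tid < v3)              {0,1,2,3,4,5,6,7,8,9,10,11,12,13,14,15}
step 6: v0 <- (min(-3, v3) * (-3 + 0)) {0,1,2,3}
step 7: v3 <- ((-7 * v0) % 3)        {4,5,6,7,8,9,10,11,12,13,14,15}
step 8: v3 <- v0                     {0,1,2,3,4,5,6,7,8,9,10,11,12,13,14,15}

Answer: 9 steps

v3: 9,9,9,9,4,4,4,4,4,4,4,4,4,4,4,4
v0: 9,9,9,9,4,4,4,4,4,4,4,4,4,4,4,4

steps = 9; useful = 98; efficiency = 98/144 = 49/72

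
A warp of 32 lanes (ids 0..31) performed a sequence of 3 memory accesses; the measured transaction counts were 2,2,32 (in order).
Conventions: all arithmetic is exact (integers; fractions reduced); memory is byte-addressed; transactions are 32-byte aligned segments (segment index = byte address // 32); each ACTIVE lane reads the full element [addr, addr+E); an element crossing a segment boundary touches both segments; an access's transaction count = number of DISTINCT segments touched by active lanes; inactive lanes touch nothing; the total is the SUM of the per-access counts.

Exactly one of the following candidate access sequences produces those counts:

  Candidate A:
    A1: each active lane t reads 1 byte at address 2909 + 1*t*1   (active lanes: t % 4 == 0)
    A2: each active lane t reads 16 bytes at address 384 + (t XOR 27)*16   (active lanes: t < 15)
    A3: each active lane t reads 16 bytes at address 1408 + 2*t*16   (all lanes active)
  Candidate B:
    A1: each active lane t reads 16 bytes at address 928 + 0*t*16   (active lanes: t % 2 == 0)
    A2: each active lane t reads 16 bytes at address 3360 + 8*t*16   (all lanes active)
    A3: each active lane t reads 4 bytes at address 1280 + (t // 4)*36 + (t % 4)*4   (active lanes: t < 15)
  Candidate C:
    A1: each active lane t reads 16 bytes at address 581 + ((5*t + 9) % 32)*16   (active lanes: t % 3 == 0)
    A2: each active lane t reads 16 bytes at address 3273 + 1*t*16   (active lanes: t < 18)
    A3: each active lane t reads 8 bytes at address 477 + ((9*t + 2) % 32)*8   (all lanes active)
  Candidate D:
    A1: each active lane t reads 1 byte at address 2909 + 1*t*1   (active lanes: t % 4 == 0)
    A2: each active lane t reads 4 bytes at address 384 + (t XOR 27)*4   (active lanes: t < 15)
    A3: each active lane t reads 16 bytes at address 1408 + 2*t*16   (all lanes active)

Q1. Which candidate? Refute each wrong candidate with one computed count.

A: A2 gives 8 transactions, not 2
B: A1 gives 1 transaction, not 2
C: A1 gives 13 transactions, not 2
D: all counts match (2,2,32)

Answer: D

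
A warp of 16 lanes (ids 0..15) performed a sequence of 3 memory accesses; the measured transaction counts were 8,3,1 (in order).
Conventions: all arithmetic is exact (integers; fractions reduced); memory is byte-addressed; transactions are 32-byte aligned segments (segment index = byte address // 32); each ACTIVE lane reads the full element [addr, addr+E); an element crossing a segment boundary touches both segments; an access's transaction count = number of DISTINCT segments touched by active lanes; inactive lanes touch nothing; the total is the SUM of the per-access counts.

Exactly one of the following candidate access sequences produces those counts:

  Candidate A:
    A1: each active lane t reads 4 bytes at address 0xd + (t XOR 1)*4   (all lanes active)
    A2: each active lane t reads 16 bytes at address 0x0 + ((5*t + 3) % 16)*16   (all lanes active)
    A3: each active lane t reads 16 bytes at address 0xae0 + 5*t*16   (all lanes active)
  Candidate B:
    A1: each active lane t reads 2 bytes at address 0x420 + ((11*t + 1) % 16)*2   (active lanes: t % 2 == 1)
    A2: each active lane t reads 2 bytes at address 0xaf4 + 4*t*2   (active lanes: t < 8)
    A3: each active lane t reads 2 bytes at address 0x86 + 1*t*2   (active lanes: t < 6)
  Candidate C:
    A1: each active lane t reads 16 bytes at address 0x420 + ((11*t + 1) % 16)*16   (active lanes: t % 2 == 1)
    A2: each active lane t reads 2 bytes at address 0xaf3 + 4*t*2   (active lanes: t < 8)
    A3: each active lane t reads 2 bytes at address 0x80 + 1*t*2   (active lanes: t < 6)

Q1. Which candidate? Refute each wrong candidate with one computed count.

A: A1 gives 3 transactions, not 8
B: A1 gives 1 transaction, not 8
C: all counts match (8,3,1)

Answer: C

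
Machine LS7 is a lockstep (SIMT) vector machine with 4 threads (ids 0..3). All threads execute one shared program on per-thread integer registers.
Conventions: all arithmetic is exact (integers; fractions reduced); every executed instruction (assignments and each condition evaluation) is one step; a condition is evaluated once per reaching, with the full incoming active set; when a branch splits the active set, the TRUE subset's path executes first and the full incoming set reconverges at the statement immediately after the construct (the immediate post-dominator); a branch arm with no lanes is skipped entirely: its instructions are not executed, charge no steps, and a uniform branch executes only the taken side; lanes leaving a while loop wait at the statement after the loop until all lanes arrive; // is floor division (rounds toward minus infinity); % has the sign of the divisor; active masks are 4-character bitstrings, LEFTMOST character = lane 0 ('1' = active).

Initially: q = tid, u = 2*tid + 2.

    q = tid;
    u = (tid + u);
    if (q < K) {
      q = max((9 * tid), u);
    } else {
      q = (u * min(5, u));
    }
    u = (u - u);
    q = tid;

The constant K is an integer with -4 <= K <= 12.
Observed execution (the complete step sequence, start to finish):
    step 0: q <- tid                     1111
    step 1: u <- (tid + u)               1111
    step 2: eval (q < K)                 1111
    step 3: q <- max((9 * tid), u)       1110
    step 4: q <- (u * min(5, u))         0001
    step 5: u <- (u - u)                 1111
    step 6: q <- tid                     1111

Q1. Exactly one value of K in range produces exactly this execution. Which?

Answer: K = 3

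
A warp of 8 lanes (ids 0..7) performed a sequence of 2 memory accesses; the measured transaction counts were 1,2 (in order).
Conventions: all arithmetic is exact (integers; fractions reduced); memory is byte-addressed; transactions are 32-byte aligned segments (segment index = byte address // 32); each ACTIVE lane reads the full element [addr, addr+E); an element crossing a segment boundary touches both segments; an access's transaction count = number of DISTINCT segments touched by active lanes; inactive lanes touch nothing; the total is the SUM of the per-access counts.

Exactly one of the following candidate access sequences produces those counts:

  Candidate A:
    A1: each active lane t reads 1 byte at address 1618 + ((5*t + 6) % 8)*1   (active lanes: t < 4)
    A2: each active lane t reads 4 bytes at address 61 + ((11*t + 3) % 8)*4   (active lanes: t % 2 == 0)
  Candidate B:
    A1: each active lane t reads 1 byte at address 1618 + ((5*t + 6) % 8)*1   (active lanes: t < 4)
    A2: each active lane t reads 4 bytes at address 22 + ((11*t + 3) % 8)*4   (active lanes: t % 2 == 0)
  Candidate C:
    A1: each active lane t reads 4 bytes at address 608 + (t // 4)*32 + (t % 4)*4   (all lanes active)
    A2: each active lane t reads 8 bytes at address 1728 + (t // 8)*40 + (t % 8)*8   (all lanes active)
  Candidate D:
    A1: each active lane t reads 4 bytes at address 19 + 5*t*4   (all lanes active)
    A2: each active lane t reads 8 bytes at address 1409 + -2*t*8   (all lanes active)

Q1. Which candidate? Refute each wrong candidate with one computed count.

A: A2 gives 1 transaction, not 2
C: A1 gives 2 transactions, not 1
D: A1 gives 6 transactions, not 1
B: all counts match (1,2)

Answer: B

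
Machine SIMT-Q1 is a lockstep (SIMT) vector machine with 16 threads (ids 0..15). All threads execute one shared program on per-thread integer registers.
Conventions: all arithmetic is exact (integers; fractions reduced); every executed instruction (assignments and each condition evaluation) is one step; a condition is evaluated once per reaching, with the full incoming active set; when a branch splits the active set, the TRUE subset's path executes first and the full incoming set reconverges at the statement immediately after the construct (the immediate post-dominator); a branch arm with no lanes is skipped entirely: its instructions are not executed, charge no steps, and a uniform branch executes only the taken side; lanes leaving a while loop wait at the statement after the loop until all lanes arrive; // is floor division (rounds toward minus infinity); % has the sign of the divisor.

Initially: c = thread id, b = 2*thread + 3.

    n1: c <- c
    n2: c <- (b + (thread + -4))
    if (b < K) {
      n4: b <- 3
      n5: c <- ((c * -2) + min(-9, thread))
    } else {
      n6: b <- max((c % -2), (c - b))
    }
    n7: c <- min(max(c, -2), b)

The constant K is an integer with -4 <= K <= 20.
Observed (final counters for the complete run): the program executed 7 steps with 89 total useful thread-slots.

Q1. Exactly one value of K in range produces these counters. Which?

Answer: K = 20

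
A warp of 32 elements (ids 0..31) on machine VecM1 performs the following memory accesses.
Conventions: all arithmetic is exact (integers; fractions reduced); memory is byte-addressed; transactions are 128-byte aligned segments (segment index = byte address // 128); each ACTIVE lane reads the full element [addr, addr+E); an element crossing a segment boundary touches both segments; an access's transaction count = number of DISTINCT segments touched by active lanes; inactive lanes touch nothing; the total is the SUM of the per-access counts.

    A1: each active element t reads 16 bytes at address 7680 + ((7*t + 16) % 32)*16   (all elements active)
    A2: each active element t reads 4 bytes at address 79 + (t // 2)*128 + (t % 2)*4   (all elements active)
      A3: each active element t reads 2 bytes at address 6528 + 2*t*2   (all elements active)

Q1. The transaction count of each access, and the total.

A1: 4 transactions
A2: 16 transactions
A3: 1 transaction

Answer: 4,16,1; total 21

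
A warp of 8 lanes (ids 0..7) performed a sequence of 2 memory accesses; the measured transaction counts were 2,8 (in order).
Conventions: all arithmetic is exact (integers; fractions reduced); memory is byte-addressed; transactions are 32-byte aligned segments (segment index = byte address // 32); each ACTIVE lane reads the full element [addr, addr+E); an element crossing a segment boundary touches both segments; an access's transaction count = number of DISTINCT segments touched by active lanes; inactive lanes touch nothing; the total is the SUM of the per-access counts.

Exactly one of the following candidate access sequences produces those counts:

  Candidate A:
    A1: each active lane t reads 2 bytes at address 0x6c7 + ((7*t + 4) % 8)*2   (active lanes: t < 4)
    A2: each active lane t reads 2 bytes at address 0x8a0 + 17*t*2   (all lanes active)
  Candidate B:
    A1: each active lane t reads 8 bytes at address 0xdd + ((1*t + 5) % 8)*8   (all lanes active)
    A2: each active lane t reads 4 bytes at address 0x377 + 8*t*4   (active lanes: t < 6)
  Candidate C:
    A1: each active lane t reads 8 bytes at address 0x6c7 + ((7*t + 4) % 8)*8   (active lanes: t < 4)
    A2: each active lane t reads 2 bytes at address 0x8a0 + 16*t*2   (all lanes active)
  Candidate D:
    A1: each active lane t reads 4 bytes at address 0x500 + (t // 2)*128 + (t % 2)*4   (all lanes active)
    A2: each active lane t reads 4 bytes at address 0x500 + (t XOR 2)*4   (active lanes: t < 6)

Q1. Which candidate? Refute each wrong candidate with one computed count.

A: A1 gives 1 transaction, not 2
B: A1 gives 3 transactions, not 2
D: A1 gives 4 transactions, not 2
C: all counts match (2,8)

Answer: C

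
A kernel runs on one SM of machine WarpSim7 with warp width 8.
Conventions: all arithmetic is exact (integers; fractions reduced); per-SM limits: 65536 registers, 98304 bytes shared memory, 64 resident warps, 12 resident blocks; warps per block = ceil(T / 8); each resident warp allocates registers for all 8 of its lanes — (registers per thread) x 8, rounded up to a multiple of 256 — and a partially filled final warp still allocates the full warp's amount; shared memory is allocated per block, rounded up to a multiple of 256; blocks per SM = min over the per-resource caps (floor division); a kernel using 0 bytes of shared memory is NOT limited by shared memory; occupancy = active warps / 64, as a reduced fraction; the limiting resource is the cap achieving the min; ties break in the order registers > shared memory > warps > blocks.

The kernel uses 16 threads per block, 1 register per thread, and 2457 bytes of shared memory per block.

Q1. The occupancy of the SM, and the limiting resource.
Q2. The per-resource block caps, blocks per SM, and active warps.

Answer: occupancy 3/8, limited by blocks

registers: 128 blocks
shared memory: 38 blocks
warps: 32 blocks
blocks: 12 blocks

Answer: 12 blocks, 24 active warps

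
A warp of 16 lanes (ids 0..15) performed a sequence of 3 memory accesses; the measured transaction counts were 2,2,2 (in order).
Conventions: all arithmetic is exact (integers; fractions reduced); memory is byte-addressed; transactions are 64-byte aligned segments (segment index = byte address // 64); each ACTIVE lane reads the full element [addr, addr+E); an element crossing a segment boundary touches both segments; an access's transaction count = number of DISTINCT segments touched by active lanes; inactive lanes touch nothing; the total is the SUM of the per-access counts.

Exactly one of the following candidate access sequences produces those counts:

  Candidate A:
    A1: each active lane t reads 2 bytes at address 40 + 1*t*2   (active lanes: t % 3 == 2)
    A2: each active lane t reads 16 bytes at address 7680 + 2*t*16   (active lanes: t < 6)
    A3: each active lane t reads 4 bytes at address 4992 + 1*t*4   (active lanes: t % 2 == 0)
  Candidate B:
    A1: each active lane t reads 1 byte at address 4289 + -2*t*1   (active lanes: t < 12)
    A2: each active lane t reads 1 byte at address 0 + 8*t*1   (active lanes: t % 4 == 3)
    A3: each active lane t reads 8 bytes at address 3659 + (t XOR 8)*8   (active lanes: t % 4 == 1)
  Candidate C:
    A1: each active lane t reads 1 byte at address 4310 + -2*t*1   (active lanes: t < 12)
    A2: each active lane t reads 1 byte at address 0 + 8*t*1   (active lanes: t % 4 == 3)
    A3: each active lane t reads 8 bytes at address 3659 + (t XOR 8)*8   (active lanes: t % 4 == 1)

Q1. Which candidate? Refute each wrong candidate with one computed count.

A: A2 gives 3 transactions, not 2
C: A1 gives 1 transaction, not 2
B: all counts match (2,2,2)

Answer: B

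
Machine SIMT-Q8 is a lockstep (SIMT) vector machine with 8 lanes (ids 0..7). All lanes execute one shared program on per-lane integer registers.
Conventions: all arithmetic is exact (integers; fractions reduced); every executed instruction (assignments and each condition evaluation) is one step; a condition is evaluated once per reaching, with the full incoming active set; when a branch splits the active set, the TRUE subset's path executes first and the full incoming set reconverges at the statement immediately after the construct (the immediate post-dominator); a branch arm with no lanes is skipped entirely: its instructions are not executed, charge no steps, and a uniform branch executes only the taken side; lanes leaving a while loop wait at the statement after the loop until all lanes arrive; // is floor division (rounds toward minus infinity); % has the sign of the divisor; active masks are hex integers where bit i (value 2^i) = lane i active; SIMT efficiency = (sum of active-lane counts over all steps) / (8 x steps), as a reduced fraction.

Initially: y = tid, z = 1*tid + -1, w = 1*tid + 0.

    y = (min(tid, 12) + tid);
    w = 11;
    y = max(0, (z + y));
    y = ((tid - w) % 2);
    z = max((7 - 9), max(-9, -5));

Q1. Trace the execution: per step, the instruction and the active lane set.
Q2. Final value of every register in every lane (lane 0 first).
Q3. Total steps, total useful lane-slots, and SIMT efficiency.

step 0: y <- (min(tid, 12) + tid)    0xff
step 1: w <- 11                      0xff
step 2: y <- max(0, (z + y))         0xff
step 3: y <- ((tid - w) % 2)         0xff
step 4: z <- max((7 - 9), max(-9, -5)) 0xff

Answer: 5 steps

y: 1,0,1,0,1,0,1,0
z: -2,-2,-2,-2,-2,-2,-2,-2
w: 11,11,11,11,11,11,11,11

steps = 5; useful = 40; efficiency = 40/40 = 1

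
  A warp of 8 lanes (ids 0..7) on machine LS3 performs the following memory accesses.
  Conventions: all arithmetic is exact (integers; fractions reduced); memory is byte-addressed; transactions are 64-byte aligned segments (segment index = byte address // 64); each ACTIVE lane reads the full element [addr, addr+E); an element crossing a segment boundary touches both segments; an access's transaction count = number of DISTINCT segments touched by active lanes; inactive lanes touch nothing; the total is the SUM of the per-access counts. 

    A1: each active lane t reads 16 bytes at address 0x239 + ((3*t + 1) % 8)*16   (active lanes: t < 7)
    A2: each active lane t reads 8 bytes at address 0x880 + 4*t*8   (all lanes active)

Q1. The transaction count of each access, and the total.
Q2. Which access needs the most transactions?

A1: 3 transactions
A2: 4 transactions

Answer: 3,4; total 7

Answer: A2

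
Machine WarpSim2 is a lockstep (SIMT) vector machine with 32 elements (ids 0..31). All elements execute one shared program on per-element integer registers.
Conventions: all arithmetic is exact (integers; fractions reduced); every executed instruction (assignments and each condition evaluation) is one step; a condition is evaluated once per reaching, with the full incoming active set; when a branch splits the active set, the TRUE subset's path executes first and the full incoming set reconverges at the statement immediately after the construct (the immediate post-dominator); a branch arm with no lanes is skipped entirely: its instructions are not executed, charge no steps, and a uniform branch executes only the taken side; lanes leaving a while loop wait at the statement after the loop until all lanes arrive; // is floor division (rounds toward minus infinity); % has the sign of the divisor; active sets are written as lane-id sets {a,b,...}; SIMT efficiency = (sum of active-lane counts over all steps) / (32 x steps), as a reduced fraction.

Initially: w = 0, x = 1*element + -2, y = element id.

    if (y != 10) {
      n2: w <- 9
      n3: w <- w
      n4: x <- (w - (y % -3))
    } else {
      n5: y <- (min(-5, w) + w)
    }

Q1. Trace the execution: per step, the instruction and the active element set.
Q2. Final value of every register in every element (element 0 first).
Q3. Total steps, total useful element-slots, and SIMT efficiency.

step 0: eval (y != 10)               {0,1,2,3,4,5,6,7,8,9,10,11,12,13,14,15,16,17,18,19,20,21,22,23,24,25,26,27,28,29,30,31}
step 1: w <- 9                       {0,1,2,3,4,5,6,7,8,9,11,12,13,14,15,16,17,18,19,20,21,22,23,24,25,26,27,28,29,30,31}
step 2: w <- w                       {0,1,2,3,4,5,6,7,8,9,11,12,13,14,15,16,17,18,19,20,21,22,23,24,25,26,27,28,29,30,31}
step 3: x <- (w - (y % -3))          {0,1,2,3,4,5,6,7,8,9,11,12,13,14,15,16,17,18,19,20,21,22,23,24,25,26,27,28,29,30,31}
step 4: y <- (min(-5, w) + w)        {10}

Answer: 5 steps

w: 9,9,9,9,9,9,9,9,9,9,0,9,9,9,9,9,9,9,9,9,9,9,9,9,9,9,9,9,9,9,9,9
x: 9,11,10,9,11,10,9,11,10,9,8,10,9,11,10,9,11,10,9,11,10,9,11,10,9,11,10,9,11,10,9,11
y: 0,1,2,3,4,5,6,7,8,9,-5,11,12,13,14,15,16,17,18,19,20,21,22,23,24,25,26,27,28,29,30,31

steps = 5; useful = 126; efficiency = 126/160 = 63/80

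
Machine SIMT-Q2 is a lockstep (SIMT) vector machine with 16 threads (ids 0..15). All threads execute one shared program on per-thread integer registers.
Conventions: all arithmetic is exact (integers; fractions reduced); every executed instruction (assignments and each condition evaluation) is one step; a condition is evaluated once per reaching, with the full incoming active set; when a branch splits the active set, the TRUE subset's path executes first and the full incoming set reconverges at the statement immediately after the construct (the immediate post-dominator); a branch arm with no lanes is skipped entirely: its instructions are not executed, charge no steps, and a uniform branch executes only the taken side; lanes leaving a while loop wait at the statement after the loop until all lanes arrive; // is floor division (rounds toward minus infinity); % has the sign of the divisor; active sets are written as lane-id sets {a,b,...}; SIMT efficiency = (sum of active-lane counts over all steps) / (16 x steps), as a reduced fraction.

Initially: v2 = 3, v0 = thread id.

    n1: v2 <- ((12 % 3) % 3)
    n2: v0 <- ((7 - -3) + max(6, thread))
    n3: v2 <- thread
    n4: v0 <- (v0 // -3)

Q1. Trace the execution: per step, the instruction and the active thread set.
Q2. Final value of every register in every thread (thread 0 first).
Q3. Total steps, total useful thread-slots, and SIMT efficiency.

step 0: v2 <- ((12 % 3) % 3)         {0,1,2,3,4,5,6,7,8,9,10,11,12,13,14,15}
step 1: v0 <- ((7 - -3) + max(6, thread)) {0,1,2,3,4,5,6,7,8,9,10,11,12,13,14,15}
step 2: v2 <- thread                 {0,1,2,3,4,5,6,7,8,9,10,11,12,13,14,15}
step 3: v0 <- (v0 // -3)             {0,1,2,3,4,5,6,7,8,9,10,11,12,13,14,15}

Answer: 4 steps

v2: 0,1,2,3,4,5,6,7,8,9,10,11,12,13,14,15
v0: -6,-6,-6,-6,-6,-6,-6,-6,-6,-7,-7,-7,-8,-8,-8,-9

steps = 4; useful = 64; efficiency = 64/64 = 1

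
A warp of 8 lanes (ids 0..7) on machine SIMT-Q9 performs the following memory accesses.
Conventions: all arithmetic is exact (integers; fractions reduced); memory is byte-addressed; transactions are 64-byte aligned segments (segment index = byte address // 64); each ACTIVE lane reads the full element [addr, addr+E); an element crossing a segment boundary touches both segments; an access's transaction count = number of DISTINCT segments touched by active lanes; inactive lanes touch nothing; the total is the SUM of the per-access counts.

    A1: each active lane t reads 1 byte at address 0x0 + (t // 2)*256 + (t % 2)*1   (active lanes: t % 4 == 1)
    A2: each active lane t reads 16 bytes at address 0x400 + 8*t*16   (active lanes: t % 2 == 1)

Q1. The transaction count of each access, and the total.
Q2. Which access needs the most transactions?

A1: 2 transactions
A2: 4 transactions

Answer: 2,4; total 6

Answer: A2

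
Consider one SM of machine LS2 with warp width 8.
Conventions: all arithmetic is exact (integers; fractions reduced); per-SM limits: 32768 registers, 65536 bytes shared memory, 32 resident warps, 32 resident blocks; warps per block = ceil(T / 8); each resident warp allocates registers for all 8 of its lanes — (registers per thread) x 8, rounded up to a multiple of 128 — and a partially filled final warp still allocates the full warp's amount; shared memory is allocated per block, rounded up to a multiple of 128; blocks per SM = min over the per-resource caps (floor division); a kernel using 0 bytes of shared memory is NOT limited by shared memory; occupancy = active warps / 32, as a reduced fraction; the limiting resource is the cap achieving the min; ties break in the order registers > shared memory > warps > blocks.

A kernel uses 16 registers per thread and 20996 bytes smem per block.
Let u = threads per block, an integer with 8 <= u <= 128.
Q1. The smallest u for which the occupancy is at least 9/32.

Answer: u = 17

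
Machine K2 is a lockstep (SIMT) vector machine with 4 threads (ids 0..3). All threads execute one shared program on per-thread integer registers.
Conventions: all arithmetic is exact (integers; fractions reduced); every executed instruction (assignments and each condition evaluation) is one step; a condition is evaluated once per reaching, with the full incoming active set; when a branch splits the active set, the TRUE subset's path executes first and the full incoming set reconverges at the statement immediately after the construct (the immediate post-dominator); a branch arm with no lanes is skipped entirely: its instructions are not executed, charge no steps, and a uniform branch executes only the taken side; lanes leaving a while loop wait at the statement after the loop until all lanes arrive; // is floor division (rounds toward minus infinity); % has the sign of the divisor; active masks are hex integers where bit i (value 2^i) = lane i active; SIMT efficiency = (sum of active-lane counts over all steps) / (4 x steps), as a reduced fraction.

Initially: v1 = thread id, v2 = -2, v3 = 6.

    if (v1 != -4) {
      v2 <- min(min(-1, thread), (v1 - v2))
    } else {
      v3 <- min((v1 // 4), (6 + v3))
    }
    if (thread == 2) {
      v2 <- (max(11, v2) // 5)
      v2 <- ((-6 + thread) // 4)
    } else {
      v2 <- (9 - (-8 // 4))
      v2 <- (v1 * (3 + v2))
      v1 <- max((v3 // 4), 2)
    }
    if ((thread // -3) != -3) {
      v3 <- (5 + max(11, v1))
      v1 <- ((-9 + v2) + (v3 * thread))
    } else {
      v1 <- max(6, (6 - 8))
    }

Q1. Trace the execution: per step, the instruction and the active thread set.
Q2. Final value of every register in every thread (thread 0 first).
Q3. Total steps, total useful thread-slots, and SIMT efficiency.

step 0: eval (v1 != -4)              0xf
step 1: v2 <- min(min(-1, thread), (v1 - v2)) 0xf
step 2: eval (thread == 2)           0xf
step 3: v2 <- (max(11, v2) // 5)     0x4
step 4: v2 <- ((-6 + thread) // 4)   0x4
step 5: v2 <- (9 - (-8 // 4))        0xb
step 6: v2 <- (v1 * (3 + v2))        0xb
step 7: v1 <- max((v3 // 4), 2)      0xb
step 8: eval ((thread // -3) != -3)  0xf
step 9: v3 <- (5 + max(11, v1))      0xf
step 10: v1 <- ((-9 + v2) + (v3 * thread)) 0xf

Answer: 11 steps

v1: -9,21,22,81
v2: 0,14,-1,42
v3: 16,16,16,16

steps = 11; useful = 35; efficiency = 35/44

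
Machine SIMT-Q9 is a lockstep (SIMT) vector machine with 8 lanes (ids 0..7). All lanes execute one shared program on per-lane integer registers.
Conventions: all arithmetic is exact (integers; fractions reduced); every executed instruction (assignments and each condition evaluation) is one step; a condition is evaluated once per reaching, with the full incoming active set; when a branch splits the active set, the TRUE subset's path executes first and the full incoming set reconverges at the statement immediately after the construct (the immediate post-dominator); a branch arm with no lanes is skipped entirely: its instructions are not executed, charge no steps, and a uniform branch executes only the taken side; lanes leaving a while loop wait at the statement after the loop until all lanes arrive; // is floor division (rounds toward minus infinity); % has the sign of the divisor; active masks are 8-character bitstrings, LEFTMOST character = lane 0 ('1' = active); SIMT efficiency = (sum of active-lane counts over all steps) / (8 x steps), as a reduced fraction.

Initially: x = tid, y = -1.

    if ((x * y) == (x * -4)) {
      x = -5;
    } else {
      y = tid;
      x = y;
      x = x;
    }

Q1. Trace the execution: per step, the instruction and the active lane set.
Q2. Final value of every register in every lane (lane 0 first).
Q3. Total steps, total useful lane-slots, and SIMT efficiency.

step 0: eval ((x * y) == (x * -4))   11111111
step 1: x <- -5                      10000000
step 2: y <- tid                     01111111
step 3: x <- y                       01111111
step 4: x <- x                       01111111

Answer: 5 steps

x: -5,1,2,3,4,5,6,7
y: -1,1,2,3,4,5,6,7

steps = 5; useful = 30; efficiency = 30/40 = 3/4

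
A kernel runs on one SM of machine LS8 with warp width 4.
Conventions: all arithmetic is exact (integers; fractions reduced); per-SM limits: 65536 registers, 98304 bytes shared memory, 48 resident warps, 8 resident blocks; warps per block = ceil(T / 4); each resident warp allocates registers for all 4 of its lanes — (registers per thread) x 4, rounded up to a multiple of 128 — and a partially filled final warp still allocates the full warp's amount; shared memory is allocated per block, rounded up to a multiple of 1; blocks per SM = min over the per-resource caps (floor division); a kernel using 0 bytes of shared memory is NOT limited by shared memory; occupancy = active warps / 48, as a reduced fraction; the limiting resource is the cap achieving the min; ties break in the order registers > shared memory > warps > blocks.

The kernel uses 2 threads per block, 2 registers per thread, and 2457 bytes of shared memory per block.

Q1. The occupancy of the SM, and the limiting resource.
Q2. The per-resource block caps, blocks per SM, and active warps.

Answer: occupancy 1/6, limited by blocks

registers: 512 blocks
shared memory: 40 blocks
warps: 48 blocks
blocks: 8 blocks

Answer: 8 blocks, 8 active warps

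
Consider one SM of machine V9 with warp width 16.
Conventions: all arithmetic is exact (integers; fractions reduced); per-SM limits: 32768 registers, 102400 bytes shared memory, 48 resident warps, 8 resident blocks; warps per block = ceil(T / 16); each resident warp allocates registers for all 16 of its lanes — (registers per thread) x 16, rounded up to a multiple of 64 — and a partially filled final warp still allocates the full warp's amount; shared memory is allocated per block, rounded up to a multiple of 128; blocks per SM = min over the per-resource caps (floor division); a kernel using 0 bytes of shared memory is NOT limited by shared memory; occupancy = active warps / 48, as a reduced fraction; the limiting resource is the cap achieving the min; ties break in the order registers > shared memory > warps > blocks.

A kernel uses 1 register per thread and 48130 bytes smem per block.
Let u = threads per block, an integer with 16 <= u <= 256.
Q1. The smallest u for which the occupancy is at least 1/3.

Answer: u = 113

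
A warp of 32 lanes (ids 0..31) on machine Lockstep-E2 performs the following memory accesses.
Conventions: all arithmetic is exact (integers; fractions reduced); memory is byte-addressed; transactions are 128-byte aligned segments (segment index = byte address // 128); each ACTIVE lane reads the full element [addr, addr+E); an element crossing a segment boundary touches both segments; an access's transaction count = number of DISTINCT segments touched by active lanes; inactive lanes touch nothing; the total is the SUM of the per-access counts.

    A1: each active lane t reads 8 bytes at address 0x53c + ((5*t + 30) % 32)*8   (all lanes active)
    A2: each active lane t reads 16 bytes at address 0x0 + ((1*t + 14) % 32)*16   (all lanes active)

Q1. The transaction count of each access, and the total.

A1: 3 transactions
A2: 4 transactions

Answer: 3,4; total 7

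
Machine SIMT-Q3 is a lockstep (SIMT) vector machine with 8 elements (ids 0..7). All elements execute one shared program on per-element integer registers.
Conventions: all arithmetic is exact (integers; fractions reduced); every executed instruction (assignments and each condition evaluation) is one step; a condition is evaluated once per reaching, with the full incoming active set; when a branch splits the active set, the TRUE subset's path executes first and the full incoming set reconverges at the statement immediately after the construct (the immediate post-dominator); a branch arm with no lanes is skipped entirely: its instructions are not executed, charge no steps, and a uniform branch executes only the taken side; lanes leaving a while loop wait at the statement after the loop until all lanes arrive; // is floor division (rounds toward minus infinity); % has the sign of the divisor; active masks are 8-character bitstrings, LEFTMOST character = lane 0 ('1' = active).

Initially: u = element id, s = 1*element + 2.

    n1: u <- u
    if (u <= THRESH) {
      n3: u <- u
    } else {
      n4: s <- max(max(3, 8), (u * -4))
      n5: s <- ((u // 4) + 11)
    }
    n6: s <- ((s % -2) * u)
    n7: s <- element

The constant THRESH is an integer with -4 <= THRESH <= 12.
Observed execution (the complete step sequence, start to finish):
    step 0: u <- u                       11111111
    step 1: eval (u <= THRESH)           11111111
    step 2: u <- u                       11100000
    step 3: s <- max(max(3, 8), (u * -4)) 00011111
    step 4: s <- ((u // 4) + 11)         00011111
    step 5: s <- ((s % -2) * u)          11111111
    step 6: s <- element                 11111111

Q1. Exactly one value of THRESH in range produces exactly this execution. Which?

Answer: THRESH = 2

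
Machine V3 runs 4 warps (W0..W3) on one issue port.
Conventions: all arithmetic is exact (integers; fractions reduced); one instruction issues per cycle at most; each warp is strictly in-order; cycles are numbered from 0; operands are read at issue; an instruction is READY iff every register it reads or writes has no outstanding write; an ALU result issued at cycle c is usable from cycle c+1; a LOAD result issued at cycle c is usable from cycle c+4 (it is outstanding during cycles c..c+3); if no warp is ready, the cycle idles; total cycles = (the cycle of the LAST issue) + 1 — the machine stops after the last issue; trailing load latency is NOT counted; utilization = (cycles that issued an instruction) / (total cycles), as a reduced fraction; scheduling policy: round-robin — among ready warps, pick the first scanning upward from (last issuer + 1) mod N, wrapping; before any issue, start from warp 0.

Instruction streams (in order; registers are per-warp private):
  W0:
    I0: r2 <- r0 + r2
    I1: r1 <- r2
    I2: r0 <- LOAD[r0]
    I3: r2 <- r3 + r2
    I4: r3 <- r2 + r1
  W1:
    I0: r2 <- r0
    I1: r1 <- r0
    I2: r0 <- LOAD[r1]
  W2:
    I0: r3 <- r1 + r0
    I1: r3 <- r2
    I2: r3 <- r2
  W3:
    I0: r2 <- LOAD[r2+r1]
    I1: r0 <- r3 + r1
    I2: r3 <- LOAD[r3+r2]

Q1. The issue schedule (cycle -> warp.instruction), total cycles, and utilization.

cycle 0: W0.I0
cycle 1: W1.I0
cycle 2: W2.I0
cycle 3: W3.I0
cycle 4: W0.I1
cycle 5: W1.I1
cycle 6: W2.I1
cycle 7: W3.I1
cycle 8: W0.I2
cycle 9: W1.I2
cycle 10: W2.I2
cycle 11: W3.I2
cycle 12: W0.I3
cycle 13: W0.I4

Answer: 14 cycles, utilization 1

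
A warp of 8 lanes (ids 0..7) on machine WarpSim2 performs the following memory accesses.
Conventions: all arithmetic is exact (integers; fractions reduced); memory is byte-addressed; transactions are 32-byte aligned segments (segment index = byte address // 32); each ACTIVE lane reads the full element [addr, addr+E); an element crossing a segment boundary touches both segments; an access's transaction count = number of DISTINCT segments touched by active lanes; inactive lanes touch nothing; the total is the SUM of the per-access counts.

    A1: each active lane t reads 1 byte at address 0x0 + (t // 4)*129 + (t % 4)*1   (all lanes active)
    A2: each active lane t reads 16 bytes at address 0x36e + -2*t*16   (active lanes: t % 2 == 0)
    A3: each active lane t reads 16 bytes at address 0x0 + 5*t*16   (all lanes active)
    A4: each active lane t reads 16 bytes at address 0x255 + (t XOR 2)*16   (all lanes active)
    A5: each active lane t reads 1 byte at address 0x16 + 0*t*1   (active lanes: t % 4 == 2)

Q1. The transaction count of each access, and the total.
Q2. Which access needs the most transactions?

A1: 2 transactions
A2: 4 transactions
A3: 8 transactions
A4: 5 transactions
A5: 1 transaction

Answer: 2,4,8,5,1; total 20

Answer: A3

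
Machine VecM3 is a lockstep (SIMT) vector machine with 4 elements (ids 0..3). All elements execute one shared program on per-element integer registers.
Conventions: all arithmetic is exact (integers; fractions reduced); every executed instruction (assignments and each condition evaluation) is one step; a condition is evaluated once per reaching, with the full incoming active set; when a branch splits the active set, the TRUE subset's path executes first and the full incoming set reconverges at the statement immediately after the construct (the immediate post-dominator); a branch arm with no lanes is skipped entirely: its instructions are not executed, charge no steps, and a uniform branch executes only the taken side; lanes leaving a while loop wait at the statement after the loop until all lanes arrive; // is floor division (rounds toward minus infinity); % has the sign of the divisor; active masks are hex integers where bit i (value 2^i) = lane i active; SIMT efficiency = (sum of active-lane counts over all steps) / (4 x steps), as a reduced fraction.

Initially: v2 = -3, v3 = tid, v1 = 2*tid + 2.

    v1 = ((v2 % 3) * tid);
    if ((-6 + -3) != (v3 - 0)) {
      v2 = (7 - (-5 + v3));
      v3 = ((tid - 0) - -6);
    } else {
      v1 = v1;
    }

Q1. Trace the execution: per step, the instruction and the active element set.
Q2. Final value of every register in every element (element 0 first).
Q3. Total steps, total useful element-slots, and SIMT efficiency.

step 0: v1 <- ((v2 % 3) * tid)       0xf
step 1: eval ((-6 + -3) != (v3 - 0)) 0xf
step 2: v2 <- (7 - (-5 + v3))        0xf
step 3: v3 <- ((tid - 0) - -6)       0xf

Answer: 4 steps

v2: 12,11,10,9
v3: 6,7,8,9
v1: 0,0,0,0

steps = 4; useful = 16; efficiency = 16/16 = 1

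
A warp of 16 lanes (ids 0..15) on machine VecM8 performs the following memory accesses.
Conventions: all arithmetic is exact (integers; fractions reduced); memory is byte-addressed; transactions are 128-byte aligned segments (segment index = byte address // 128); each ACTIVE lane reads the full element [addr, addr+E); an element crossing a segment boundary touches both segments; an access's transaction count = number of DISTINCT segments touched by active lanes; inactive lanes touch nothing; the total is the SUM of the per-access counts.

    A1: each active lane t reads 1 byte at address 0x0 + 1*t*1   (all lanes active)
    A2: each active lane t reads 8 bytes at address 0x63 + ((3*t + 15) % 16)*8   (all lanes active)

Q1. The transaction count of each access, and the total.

A1: 1 transaction
A2: 2 transactions

Answer: 1,2; total 3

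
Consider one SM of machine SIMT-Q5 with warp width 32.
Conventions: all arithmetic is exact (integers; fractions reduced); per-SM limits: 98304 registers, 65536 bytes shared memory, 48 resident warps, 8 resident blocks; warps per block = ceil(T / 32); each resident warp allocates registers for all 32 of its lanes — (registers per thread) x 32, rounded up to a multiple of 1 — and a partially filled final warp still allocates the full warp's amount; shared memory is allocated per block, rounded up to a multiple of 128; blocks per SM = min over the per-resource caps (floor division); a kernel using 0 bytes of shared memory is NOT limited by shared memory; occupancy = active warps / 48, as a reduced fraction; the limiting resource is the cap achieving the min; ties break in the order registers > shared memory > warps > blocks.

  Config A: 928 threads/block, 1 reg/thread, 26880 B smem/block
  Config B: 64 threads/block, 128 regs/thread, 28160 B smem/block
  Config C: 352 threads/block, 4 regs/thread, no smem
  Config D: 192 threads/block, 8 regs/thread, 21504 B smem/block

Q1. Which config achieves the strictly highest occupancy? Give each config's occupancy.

occupancies: A 29/48, B 1/12, C 11/12, D 3/8

Answer: C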